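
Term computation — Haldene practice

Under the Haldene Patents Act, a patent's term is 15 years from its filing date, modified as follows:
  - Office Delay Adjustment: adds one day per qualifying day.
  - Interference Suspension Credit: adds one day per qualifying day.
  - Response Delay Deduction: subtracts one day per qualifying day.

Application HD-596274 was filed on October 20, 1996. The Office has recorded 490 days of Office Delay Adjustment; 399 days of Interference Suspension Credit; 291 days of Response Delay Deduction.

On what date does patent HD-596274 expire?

Base term: filing date + 15 years → 20 October 2011.
Office Delay Adjustment: +490 days → 21 February 2013.
Interference Suspension Credit: +399 days → 27 March 2014.
Response Delay Deduction: −291 days → 9 June 2013.

2013-06-09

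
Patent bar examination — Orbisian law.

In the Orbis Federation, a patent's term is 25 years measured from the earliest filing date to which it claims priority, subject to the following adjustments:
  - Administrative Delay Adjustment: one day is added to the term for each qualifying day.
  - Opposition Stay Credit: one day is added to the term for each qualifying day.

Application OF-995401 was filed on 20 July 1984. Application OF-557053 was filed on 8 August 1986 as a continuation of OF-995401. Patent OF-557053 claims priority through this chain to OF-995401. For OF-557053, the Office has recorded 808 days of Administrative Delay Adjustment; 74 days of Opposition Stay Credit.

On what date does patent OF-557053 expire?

Earliest priority filing: 20 July 1984.
Base term: 20 July 1984 + 25 years → 20 July 2009.
Administrative Delay Adjustment: +808 days → 6 October 2011.
Opposition Stay Credit: +74 days → 19 December 2011.

2011-12-19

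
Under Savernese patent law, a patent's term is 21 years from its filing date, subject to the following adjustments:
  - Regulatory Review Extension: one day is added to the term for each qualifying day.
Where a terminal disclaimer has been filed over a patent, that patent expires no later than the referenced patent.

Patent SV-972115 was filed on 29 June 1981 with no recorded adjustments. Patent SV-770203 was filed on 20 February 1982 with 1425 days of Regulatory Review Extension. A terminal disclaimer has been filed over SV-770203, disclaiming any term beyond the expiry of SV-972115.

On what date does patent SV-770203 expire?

Natural term of SV-770203:
  Base: filing + 21 years → 20 February 2003.
  Regulatory Review Extension: +1425 days → 15 January 2007.
Expiry of referenced patent SV-972115:
  Base: filing + 21 years → 29 June 2002.
Terminal disclaimer: SV-770203 expires on the earlier of 15 January 2007 and 29 June 2002.

June 29, 2002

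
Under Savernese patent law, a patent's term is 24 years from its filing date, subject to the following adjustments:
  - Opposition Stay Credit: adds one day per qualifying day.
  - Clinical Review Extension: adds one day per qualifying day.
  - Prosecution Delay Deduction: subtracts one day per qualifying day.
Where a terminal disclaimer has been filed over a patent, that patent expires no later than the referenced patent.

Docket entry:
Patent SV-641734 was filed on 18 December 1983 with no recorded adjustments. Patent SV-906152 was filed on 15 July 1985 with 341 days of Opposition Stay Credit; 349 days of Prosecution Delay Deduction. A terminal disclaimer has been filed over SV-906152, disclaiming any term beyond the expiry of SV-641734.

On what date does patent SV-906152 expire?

Natural term of SV-906152:
  Base: filing + 24 years → 15 July 2009.
  Opposition Stay Credit: +341 days → 21 June 2010.
  Prosecution Delay Deduction: −349 days → 7 July 2009.
Expiry of referenced patent SV-641734:
  Base: filing + 24 years → 18 December 2007.
Terminal disclaimer: SV-906152 expires on the earlier of 7 July 2009 and 18 December 2007.

December 18, 2007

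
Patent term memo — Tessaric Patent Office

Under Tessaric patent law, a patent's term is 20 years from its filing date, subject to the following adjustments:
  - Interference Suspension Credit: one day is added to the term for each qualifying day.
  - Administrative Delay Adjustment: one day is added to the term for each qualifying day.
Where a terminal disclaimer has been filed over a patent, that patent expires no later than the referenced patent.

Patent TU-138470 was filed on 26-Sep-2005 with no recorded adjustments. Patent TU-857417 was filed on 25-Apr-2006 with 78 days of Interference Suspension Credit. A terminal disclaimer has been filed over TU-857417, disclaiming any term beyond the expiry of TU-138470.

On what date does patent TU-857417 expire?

September 26, 2025

Natural term of TU-857417:
  Base: filing + 20 years → 25 April 2026.
  Interference Suspension Credit: +78 days → 12 July 2026.
Expiry of referenced patent TU-138470:
  Base: filing + 20 years → 26 September 2025.
Terminal disclaimer: TU-857417 expires on the earlier of 12 July 2026 and 26 September 2025.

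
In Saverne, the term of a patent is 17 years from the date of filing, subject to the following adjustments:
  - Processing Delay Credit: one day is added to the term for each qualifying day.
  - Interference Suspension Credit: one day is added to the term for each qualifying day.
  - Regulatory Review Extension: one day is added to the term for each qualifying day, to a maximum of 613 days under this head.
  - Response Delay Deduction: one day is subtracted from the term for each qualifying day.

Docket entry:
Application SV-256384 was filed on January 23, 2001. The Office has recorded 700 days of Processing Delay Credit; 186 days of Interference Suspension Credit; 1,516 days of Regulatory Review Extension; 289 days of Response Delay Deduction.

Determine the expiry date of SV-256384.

Base term: filing date + 17 years → 23 January 2018.
Processing Delay Credit: +700 days → 24 December 2019.
Interference Suspension Credit: +186 days → 27 June 2020.
Regulatory Review Extension: 1516 days claimed exceeds the 613-day cap, so +613 days → 2 March 2022.
Response Delay Deduction: −289 days → 17 May 2021.

May 17, 2021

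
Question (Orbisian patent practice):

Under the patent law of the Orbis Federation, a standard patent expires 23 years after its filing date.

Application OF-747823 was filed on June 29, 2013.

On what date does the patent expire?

Filing date + 23 years → 29 June 2036.

June 29, 2036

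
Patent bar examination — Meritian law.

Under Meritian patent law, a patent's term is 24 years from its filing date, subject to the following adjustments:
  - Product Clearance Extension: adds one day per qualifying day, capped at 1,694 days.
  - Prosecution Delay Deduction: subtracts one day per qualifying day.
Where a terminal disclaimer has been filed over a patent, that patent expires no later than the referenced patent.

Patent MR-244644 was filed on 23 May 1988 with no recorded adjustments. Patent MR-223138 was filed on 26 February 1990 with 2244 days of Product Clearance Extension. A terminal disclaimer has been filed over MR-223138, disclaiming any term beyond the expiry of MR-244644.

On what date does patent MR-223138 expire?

2012-05-23

Natural term of MR-223138:
  Base: filing + 24 years → 26 February 2014.
  Product Clearance Extension: 2244 days claimed exceeds the 1694-day cap, so +1694 days → 17 October 2018.
Expiry of referenced patent MR-244644:
  Base: filing + 24 years → 23 May 2012.
Terminal disclaimer: MR-223138 expires on the earlier of 17 October 2018 and 23 May 2012.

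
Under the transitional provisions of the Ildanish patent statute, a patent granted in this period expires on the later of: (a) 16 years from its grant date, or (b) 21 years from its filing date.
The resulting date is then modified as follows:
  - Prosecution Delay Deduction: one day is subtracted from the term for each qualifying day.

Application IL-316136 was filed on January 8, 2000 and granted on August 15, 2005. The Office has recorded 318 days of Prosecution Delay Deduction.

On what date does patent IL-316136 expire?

(a) grant + 16 years → 15 August 2021.
(b) filing + 21 years → 8 January 2021.
Later of the two: 15 August 2021.
Prosecution Delay Deduction: −318 days → 1 October 2020.

2020-10-01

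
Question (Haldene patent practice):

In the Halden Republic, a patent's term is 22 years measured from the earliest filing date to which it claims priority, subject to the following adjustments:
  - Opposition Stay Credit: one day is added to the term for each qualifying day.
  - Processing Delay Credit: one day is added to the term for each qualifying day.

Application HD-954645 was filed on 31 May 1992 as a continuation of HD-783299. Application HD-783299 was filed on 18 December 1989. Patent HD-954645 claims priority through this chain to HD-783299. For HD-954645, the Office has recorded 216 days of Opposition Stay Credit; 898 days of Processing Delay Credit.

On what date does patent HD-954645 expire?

Earliest priority filing: 18 December 1989.
Base term: 18 December 1989 + 22 years → 18 December 2011.
Opposition Stay Credit: +216 days → 21 July 2012.
Processing Delay Credit: +898 days → 5 January 2015.

2015-01-05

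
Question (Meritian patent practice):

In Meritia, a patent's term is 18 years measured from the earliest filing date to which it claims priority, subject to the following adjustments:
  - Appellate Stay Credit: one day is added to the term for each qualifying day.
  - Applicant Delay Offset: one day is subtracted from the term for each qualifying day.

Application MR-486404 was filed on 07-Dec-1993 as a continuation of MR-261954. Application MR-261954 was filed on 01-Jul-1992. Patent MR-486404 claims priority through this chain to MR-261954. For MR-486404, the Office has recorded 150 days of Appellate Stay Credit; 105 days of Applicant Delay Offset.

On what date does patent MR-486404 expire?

2010-08-15

Earliest priority filing: 1 July 1992.
Base term: 1 July 1992 + 18 years → 1 July 2010.
Appellate Stay Credit: +150 days → 28 November 2010.
Applicant Delay Offset: −105 days → 15 August 2010.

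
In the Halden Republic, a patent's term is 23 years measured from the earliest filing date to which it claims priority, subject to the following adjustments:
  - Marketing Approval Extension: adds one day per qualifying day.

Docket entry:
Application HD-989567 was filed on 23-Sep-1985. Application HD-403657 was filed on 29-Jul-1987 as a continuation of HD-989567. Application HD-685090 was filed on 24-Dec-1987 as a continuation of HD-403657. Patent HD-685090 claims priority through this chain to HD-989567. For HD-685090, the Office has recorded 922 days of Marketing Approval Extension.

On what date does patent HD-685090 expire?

Earliest priority filing: 23 September 1985.
Base term: 23 September 1985 + 23 years → 23 September 2008.
Marketing Approval Extension: +922 days → 3 April 2011.

2011-04-03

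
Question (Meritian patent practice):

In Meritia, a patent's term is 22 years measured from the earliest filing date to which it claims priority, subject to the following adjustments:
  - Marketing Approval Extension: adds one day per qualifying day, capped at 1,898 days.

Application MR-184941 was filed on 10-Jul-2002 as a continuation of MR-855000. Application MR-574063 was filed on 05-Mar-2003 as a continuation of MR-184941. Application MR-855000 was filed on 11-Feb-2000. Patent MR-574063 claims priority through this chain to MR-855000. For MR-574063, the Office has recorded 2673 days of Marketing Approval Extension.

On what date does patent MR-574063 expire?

2027-04-24

Earliest priority filing: 11 February 2000.
Base term: 11 February 2000 + 22 years → 11 February 2022.
Marketing Approval Extension: 2673 days claimed exceeds the 1898-day cap, so +1898 days → 24 April 2027.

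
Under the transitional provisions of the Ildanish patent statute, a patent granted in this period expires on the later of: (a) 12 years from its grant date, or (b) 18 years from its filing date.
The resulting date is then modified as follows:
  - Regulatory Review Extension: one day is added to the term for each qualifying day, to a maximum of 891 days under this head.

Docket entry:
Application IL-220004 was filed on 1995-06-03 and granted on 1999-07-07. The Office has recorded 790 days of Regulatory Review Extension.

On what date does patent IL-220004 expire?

(a) grant + 12 years → 7 July 2011.
(b) filing + 18 years → 3 June 2013.
Later of the two: 3 June 2013.
Regulatory Review Extension: 790 days (within the 891-day cap) → +790 days → 2 August 2015.

August 2, 2015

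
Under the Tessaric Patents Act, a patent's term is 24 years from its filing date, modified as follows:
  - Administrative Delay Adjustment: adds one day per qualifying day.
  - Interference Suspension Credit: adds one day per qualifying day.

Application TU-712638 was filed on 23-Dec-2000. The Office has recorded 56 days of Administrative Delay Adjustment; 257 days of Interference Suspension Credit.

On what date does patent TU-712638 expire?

Base term: filing date + 24 years → 23 December 2024.
Administrative Delay Adjustment: +56 days → 17 February 2025.
Interference Suspension Credit: +257 days → 1 November 2025.

2025-11-01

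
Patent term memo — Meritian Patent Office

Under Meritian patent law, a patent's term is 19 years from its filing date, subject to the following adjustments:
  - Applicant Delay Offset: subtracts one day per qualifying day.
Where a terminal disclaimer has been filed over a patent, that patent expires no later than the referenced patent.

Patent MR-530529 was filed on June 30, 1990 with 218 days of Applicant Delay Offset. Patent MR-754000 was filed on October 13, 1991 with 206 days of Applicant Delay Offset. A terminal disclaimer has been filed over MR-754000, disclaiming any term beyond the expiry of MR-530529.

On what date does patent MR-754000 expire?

November 24, 2008

Natural term of MR-754000:
  Base: filing + 19 years → 13 October 2010.
  Applicant Delay Offset: −206 days → 21 March 2010.
Expiry of referenced patent MR-530529:
  Base: filing + 19 years → 30 June 2009.
  Applicant Delay Offset: −218 days → 24 November 2008.
Terminal disclaimer: MR-754000 expires on the earlier of 21 March 2010 and 24 November 2008.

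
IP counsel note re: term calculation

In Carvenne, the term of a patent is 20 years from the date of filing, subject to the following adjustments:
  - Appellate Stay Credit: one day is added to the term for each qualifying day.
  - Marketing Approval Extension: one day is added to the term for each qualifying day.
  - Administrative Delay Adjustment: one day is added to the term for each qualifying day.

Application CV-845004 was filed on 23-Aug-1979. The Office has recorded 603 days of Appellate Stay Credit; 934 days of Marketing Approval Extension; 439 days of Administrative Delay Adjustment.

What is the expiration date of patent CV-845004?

Base term: filing date + 20 years → 23 August 1999.
Appellate Stay Credit: +603 days → 17 April 2001.
Marketing Approval Extension: +934 days → 7 November 2003.
Administrative Delay Adjustment: +439 days → 19 January 2005.

2005-01-19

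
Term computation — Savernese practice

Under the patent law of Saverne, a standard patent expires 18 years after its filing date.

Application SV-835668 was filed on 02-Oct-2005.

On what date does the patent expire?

Filing date + 18 years → 2 October 2023.

October 2, 2023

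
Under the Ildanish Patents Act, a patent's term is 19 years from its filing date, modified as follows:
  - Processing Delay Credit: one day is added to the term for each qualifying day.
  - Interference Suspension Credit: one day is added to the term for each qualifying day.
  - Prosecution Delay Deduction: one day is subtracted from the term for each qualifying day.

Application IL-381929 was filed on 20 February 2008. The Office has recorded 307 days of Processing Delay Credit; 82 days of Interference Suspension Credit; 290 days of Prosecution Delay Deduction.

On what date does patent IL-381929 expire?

2027-05-30

Base term: filing date + 19 years → 20 February 2027.
Processing Delay Credit: +307 days → 24 December 2027.
Interference Suspension Credit: +82 days → 15 March 2028.
Prosecution Delay Deduction: −290 days → 30 May 2027.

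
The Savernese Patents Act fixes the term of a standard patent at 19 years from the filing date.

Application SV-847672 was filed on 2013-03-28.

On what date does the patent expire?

2032-03-28

Filing date + 19 years → 28 March 2032.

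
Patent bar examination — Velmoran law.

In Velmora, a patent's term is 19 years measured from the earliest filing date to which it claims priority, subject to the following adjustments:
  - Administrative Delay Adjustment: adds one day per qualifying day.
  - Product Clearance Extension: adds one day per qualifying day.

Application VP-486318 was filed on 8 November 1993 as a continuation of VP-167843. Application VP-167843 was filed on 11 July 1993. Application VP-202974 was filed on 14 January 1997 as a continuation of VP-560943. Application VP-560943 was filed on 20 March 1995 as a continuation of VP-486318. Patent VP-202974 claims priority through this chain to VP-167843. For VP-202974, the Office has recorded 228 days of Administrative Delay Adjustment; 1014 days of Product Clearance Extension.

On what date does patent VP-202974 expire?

Earliest priority filing: 11 July 1993.
Base term: 11 July 1993 + 19 years → 11 July 2012.
Administrative Delay Adjustment: +228 days → 24 February 2013.
Product Clearance Extension: +1014 days → 5 December 2015.

2015-12-05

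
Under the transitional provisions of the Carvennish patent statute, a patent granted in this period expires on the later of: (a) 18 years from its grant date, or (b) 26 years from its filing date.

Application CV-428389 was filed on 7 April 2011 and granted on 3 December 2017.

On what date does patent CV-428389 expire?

April 7, 2037

(a) grant + 18 years → 3 December 2035.
(b) filing + 26 years → 7 April 2037.
Later of the two: 7 April 2037.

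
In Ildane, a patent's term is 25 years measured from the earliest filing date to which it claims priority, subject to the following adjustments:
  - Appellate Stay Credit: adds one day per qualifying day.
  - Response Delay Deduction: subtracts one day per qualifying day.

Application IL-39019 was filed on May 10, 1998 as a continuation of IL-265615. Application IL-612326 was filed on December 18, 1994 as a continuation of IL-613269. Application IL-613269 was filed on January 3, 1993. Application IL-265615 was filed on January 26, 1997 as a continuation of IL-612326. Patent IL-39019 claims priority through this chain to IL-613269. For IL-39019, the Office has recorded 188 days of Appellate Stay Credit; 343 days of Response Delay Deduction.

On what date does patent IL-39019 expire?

2017-08-01

Earliest priority filing: 3 January 1993.
Base term: 3 January 1993 + 25 years → 3 January 2018.
Appellate Stay Credit: +188 days → 10 July 2018.
Response Delay Deduction: −343 days → 1 August 2017.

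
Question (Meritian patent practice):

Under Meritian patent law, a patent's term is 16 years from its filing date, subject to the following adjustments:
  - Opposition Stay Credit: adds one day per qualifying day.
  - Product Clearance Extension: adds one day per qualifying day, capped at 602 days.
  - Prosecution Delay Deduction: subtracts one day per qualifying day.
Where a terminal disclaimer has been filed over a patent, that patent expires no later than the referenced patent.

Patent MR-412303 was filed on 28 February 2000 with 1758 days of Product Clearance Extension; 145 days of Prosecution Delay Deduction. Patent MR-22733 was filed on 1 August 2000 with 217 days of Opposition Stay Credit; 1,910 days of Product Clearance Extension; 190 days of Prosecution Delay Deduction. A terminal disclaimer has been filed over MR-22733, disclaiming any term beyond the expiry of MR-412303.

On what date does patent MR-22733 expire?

Natural term of MR-22733:
  Base: filing + 16 years → 1 August 2016.
  Opposition Stay Credit: +217 days → 6 March 2017.
  Product Clearance Extension: 1910 days claimed exceeds the 602-day cap, so +602 days → 29 October 2018.
  Prosecution Delay Deduction: −190 days → 22 April 2018.
Expiry of referenced patent MR-412303:
  Base: filing + 16 years → 28 February 2016.
  Product Clearance Extension: 1758 days claimed exceeds the 602-day cap, so +602 days → 22 October 2017.
  Prosecution Delay Deduction: −145 days → 30 May 2017.
Terminal disclaimer: MR-22733 expires on the earlier of 22 April 2018 and 30 May 2017.

May 30, 2017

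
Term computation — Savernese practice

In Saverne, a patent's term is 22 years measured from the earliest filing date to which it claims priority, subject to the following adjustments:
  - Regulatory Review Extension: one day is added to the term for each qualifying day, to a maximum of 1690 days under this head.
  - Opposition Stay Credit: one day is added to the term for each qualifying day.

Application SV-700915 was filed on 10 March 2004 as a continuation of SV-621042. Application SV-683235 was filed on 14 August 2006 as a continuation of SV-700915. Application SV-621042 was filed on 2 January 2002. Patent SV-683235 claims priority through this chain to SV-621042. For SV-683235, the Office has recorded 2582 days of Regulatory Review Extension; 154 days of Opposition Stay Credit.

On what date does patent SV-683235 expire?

Earliest priority filing: 2 January 2002.
Base term: 2 January 2002 + 22 years → 2 January 2024.
Regulatory Review Extension: 2582 days claimed exceeds the 1690-day cap, so +1690 days → 18 August 2028.
Opposition Stay Credit: +154 days → 19 January 2029.

January 19, 2029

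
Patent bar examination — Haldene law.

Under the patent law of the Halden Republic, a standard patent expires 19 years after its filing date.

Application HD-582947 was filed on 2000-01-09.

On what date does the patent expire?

2019-01-09

Filing date + 19 years → 9 January 2019.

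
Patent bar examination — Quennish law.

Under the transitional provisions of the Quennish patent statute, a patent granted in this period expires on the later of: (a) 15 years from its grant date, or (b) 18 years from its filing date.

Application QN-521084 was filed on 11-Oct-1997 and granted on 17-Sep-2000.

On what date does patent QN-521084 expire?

2015-10-11

(a) grant + 15 years → 17 September 2015.
(b) filing + 18 years → 11 October 2015.
Later of the two: 11 October 2015.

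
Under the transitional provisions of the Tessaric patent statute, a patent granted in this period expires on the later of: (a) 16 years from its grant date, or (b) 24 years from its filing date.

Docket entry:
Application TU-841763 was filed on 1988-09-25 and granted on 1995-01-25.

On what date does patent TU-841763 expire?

(a) grant + 16 years → 25 January 2011.
(b) filing + 24 years → 25 September 2012.
Later of the two: 25 September 2012.

September 25, 2012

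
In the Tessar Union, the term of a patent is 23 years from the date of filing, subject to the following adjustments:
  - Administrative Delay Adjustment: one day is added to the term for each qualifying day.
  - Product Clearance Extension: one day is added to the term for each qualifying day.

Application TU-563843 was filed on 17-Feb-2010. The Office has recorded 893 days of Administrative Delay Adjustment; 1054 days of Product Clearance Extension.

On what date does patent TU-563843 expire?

Base term: filing date + 23 years → 17 February 2033.
Administrative Delay Adjustment: +893 days → 30 July 2035.
Product Clearance Extension: +1054 days → 18 June 2038.

2038-06-18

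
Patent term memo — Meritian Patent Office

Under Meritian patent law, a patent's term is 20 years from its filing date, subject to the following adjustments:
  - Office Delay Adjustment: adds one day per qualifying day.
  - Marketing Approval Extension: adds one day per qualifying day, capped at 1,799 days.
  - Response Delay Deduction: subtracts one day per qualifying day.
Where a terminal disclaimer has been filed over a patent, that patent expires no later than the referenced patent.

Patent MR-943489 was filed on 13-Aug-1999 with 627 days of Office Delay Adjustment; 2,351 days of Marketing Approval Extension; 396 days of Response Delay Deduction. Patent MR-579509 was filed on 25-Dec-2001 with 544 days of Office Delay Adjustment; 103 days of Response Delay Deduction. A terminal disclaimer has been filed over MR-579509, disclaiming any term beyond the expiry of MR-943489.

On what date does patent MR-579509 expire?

March 11, 2023

Natural term of MR-579509:
  Base: filing + 20 years → 25 December 2021.
  Office Delay Adjustment: +544 days → 22 June 2023.
  Response Delay Deduction: −103 days → 11 March 2023.
Expiry of referenced patent MR-943489:
  Base: filing + 20 years → 13 August 2019.
  Office Delay Adjustment: +627 days → 1 May 2021.
  Marketing Approval Extension: 2351 days claimed exceeds the 1799-day cap, so +1799 days → 4 April 2026.
  Response Delay Deduction: −396 days → 4 March 2025.
Terminal disclaimer: MR-579509 expires on the earlier of 11 March 2023 and 4 March 2025.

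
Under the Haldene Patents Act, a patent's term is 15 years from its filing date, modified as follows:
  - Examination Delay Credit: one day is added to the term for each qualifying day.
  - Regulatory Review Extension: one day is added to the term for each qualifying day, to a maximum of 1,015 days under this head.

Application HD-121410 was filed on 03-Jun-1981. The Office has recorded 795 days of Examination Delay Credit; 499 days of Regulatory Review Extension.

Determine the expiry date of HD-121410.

December 19, 1999

Base term: filing date + 15 years → 3 June 1996.
Examination Delay Credit: +795 days → 7 August 1998.
Regulatory Review Extension: 499 days (within the 1015-day cap) → +499 days → 19 December 1999.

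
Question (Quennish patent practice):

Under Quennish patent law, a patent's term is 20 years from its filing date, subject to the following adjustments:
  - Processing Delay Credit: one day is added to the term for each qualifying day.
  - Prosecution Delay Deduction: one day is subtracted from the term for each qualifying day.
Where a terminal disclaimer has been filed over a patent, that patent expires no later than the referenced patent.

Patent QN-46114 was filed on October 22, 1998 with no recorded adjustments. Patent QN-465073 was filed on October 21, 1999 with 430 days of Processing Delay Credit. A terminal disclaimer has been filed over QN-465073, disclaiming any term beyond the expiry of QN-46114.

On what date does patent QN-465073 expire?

October 22, 2018

Natural term of QN-465073:
  Base: filing + 20 years → 21 October 2019.
  Processing Delay Credit: +430 days → 24 December 2020.
Expiry of referenced patent QN-46114:
  Base: filing + 20 years → 22 October 2018.
Terminal disclaimer: QN-465073 expires on the earlier of 24 December 2020 and 22 October 2018.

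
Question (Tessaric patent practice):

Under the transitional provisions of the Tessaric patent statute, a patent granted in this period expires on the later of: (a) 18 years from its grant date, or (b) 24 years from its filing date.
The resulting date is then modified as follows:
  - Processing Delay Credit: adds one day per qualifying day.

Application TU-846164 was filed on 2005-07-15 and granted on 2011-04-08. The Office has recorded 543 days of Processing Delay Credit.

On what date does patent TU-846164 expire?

(a) grant + 18 years → 8 April 2029.
(b) filing + 24 years → 15 July 2029.
Later of the two: 15 July 2029.
Processing Delay Credit: +543 days → 9 January 2031.

January 9, 2031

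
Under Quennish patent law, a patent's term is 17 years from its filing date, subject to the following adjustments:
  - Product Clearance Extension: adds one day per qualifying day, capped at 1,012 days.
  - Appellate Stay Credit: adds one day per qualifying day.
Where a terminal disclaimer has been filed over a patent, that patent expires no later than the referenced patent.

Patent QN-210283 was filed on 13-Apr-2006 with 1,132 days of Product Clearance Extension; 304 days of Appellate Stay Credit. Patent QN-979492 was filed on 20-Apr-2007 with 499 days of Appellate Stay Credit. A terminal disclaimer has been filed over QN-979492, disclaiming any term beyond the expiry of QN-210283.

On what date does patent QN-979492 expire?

2025-09-01

Natural term of QN-979492:
  Base: filing + 17 years → 20 April 2024.
  Appellate Stay Credit: +499 days → 1 September 2025.
Expiry of referenced patent QN-210283:
  Base: filing + 17 years → 13 April 2023.
  Product Clearance Extension: 1132 days claimed exceeds the 1012-day cap, so +1012 days → 19 January 2026.
  Appellate Stay Credit: +304 days → 19 November 2026.
Terminal disclaimer: QN-979492 expires on the earlier of 1 September 2025 and 19 November 2026.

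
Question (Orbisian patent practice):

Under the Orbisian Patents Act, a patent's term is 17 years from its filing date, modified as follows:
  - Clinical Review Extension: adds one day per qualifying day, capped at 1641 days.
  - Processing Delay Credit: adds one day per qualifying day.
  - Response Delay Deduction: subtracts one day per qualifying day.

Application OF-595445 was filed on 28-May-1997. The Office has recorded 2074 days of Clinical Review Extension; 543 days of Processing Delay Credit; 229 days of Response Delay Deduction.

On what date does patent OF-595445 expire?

Base term: filing date + 17 years → 28 May 2014.
Clinical Review Extension: 2074 days claimed exceeds the 1641-day cap, so +1641 days → 24 November 2018.
Processing Delay Credit: +543 days → 20 May 2020.
Response Delay Deduction: −229 days → 4 October 2019.

October 4, 2019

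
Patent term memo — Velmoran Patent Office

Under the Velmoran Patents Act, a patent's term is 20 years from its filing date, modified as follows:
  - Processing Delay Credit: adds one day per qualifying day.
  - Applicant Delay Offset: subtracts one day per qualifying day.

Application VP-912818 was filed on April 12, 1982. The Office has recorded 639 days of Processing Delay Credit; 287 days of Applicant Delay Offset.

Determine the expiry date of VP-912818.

2003-03-30

Base term: filing date + 20 years → 12 April 2002.
Processing Delay Credit: +639 days → 11 January 2004.
Applicant Delay Offset: −287 days → 30 March 2003.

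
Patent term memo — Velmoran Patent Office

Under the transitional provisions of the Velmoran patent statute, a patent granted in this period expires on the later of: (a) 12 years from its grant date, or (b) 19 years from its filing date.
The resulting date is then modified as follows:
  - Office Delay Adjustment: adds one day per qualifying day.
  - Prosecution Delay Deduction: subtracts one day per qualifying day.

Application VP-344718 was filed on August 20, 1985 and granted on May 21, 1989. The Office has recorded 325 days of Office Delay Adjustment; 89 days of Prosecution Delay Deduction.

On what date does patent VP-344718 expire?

(a) grant + 12 years → 21 May 2001.
(b) filing + 19 years → 20 August 2004.
Later of the two: 20 August 2004.
Office Delay Adjustment: +325 days → 11 July 2005.
Prosecution Delay Deduction: −89 days → 13 April 2005.

April 13, 2005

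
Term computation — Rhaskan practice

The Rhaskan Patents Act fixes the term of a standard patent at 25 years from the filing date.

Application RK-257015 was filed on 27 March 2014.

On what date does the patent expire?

2039-03-27

Filing date + 25 years → 27 March 2039.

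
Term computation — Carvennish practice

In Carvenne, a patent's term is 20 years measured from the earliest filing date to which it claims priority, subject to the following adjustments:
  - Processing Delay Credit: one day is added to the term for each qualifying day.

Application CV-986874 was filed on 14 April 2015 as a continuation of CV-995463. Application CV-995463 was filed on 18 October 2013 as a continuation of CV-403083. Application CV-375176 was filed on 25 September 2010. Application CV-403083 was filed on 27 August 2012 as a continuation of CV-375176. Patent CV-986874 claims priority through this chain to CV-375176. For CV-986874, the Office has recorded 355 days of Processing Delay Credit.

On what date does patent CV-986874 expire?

September 15, 2031

Earliest priority filing: 25 September 2010.
Base term: 25 September 2010 + 20 years → 25 September 2030.
Processing Delay Credit: +355 days → 15 September 2031.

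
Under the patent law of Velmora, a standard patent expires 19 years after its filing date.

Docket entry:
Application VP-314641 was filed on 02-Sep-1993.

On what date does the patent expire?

Filing date + 19 years → 2 September 2012.

2012-09-02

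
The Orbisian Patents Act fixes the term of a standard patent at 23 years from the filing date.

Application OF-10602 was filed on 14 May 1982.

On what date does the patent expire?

2005-05-14

Filing date + 23 years → 14 May 2005.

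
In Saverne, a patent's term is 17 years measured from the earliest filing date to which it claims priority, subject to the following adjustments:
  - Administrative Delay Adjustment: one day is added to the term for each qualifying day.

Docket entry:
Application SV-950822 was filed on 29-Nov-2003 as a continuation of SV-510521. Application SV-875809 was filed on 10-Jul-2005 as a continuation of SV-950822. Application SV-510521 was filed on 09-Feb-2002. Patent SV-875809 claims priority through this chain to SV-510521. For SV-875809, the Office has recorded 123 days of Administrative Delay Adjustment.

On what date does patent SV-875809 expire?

Earliest priority filing: 9 February 2002.
Base term: 9 February 2002 + 17 years → 9 February 2019.
Administrative Delay Adjustment: +123 days → 12 June 2019.

June 12, 2019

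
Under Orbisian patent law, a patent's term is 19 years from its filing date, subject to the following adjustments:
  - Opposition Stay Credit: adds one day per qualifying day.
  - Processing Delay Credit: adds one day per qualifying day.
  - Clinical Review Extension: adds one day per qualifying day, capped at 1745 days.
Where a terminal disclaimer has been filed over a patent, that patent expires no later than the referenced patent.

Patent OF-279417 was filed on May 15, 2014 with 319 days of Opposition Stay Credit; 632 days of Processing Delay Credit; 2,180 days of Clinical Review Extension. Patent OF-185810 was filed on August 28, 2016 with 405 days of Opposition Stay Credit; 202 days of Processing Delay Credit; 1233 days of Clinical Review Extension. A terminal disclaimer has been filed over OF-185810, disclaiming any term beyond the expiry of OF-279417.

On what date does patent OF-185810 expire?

Natural term of OF-185810:
  Base: filing + 19 years → 28 August 2035.
  Opposition Stay Credit: +405 days → 6 October 2036.
  Processing Delay Credit: +202 days → 26 April 2037.
  Clinical Review Extension: 1233 days (within the 1745-day cap) → +1233 days → 10 September 2040.
Expiry of referenced patent OF-279417:
  Base: filing + 19 years → 15 May 2033.
  Opposition Stay Credit: +319 days → 30 March 2034.
  Processing Delay Credit: +632 days → 22 December 2035.
  Clinical Review Extension: 2180 days claimed exceeds the 1745-day cap, so +1745 days → 1 October 2040.
Terminal disclaimer: OF-185810 expires on the earlier of 10 September 2040 and 1 October 2040.

September 10, 2040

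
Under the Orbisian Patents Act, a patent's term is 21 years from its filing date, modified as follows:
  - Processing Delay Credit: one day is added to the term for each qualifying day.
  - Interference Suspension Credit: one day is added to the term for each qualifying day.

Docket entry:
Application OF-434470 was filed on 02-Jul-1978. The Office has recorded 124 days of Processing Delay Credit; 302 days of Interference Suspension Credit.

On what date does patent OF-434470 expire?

Base term: filing date + 21 years → 2 July 1999.
Processing Delay Credit: +124 days → 3 November 1999.
Interference Suspension Credit: +302 days → 31 August 2000.

2000-08-31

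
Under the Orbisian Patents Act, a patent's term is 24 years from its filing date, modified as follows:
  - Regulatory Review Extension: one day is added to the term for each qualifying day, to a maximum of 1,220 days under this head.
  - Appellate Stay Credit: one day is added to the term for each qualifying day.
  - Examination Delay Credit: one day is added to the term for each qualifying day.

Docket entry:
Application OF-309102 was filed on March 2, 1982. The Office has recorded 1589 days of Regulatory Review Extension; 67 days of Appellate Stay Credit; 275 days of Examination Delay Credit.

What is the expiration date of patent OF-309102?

June 11, 2010

Base term: filing date + 24 years → 2 March 2006.
Regulatory Review Extension: 1589 days claimed exceeds the 1220-day cap, so +1220 days → 4 July 2009.
Appellate Stay Credit: +67 days → 9 September 2009.
Examination Delay Credit: +275 days → 11 June 2010.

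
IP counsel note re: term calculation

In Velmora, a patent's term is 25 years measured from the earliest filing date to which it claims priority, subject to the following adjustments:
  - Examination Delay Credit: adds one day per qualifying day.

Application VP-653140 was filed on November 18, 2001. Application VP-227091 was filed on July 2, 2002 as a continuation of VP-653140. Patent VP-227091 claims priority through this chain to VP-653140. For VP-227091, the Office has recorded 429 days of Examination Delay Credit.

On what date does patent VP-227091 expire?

2028-01-21

Earliest priority filing: 18 November 2001.
Base term: 18 November 2001 + 25 years → 18 November 2026.
Examination Delay Credit: +429 days → 21 January 2028.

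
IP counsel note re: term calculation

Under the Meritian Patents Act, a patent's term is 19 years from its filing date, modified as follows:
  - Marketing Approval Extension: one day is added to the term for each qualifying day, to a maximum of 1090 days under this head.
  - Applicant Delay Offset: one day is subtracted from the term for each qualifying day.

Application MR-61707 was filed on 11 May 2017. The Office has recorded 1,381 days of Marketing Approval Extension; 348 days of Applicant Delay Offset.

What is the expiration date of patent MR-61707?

Base term: filing date + 19 years → 11 May 2036.
Marketing Approval Extension: 1381 days claimed exceeds the 1090-day cap, so +1090 days → 6 May 2039.
Applicant Delay Offset: −348 days → 23 May 2038.

2038-05-23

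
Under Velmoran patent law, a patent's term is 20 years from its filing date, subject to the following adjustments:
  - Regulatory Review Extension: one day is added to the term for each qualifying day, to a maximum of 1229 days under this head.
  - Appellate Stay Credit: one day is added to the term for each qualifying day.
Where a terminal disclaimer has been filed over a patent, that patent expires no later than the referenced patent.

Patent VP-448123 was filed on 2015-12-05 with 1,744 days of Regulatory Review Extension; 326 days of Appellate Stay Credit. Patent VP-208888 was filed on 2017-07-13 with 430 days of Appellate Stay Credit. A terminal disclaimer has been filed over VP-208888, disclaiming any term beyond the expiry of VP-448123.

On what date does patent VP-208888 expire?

Natural term of VP-208888:
  Base: filing + 20 years → 13 July 2037.
  Appellate Stay Credit: +430 days → 16 September 2038.
Expiry of referenced patent VP-448123:
  Base: filing + 20 years → 5 December 2035.
  Regulatory Review Extension: 1744 days claimed exceeds the 1229-day cap, so +1229 days → 17 April 2039.
  Appellate Stay Credit: +326 days → 8 March 2040.
Terminal disclaimer: VP-208888 expires on the earlier of 16 September 2038 and 8 March 2040.

September 16, 2038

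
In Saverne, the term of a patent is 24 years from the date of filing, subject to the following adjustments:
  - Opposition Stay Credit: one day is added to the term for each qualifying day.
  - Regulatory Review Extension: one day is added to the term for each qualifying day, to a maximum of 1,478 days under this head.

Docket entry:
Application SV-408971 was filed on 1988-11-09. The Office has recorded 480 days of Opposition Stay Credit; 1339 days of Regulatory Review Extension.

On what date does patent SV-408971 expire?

2017-11-02

Base term: filing date + 24 years → 9 November 2012.
Opposition Stay Credit: +480 days → 4 March 2014.
Regulatory Review Extension: 1339 days (within the 1478-day cap) → +1339 days → 2 November 2017.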